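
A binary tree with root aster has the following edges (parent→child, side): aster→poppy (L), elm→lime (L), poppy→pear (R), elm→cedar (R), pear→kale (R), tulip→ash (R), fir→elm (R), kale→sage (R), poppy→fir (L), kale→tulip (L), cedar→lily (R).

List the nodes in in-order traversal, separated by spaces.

fir lime elm cedar lily poppy pear tulip ash kale sage aster

In-order visits the left subtree, then the node, then the right subtree.
At aster: go left to poppy.
  At poppy: go left to fir.
    At fir: no left child.
    Visit fir.
    At fir: go right to elm.
      At elm: go left to lime.
        lime is a leaf — visit lime.
      Visit elm.
      At elm: go right to cedar.
        At cedar: no left child.
        Visit cedar.
        At cedar: go right to lily.
          lily is a leaf — visit lily.
  Visit poppy.
  At poppy: go right to pear.
    At pear: no left child.
    Visit pear.
    At pear: go right to kale.
      At kale: go left to tulip.
        At tulip: no left child.
        Visit tulip.
        At tulip: go right to ash.
          ash is a leaf — visit ash.
      Visit kale.
      At kale: go right to sage.
        sage is a leaf — visit sage.
Visit aster.
At aster: no right child.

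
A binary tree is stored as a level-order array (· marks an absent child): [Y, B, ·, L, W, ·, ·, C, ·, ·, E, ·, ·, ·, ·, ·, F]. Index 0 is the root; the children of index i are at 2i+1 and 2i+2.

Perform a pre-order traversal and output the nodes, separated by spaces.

Pre-order visits the node, then its left subtree, then its right subtree.
Visit Y.
At Y: go left to B.
  Visit B.
  At B: go left to L.
    Visit L.
    At L: go left to C.
      Visit C.
      At C: no left child.
      At C: go right to F.
        F is a leaf — visit F.
    At L: no right child.
  At B: go right to W.
    Visit W.
    At W: no left child.
    At W: go right to E.
      E is a leaf — visit E.
At Y: no right child.

Y B L C F W E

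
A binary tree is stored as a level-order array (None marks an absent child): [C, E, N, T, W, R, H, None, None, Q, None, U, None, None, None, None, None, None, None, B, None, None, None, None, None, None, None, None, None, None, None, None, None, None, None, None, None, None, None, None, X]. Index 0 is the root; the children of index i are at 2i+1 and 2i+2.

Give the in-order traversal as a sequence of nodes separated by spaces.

In-order visits the left subtree, then the node, then the right subtree.
At C: go left to E.
  At E: go left to T.
    T is a leaf — visit T.
  Visit E.
  At E: go right to W.
    At W: go left to Q.
      At Q: go left to B.
        At B: no left child.
        Visit B.
        At B: go right to X.
          X is a leaf — visit X.
      Visit Q.
      At Q: no right child.
    Visit W.
    At W: no right child.
Visit C.
At C: go right to N.
  At N: go left to R.
    At R: go left to U.
      U is a leaf — visit U.
    Visit R.
    At R: no right child.
  Visit N.
  At N: go right to H.
    H is a leaf — visit H.

T E B X Q W C U R N H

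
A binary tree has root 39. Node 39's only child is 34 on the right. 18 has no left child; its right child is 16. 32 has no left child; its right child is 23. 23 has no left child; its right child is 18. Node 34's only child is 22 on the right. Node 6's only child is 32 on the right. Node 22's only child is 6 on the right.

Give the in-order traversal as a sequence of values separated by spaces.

In-order visits the left subtree, then the node, then the right subtree.
At 39: no left child.
Visit 39.
At 39: go right to 34.
  At 34: no left child.
  Visit 34.
  At 34: go right to 22.
    At 22: no left child.
    Visit 22.
    At 22: go right to 6.
      At 6: no left child.
      Visit 6.
      At 6: go right to 32.
        At 32: no left child.
        Visit 32.
        At 32: go right to 23.
          At 23: no left child.
          Visit 23.
          At 23: go right to 18.
            At 18: no left child.
            Visit 18.
            At 18: go right to 16.
              16 is a leaf — visit 16.

39 34 22 6 32 23 18 16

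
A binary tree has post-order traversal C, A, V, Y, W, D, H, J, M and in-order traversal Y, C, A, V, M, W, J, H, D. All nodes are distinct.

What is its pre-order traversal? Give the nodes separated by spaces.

The last element of post-order is the root; it splits in-order into left and right subtrees.
Root M: left subtree has 4 nodes {Y, C, A, V}, right has 4 {W, J, H, D}.
  Root Y: left subtree has 0 nodes { }, right has 3 {C, A, V}.
    Root V: left subtree has 2 nodes {C, A}, right has 0 { }.
      Root A: left subtree has 1 node {C}, right has 0 { }.
  Root J: left subtree has 1 node {W}, right has 2 {H, D}.
    Root H: left subtree has 0 nodes { }, right has 1 {D}.

M Y V A C J W H D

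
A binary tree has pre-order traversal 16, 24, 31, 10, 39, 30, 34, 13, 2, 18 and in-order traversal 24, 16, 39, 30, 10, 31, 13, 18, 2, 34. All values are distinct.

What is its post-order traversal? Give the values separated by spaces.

The first element of pre-order is the root; it splits in-order into left and right subtrees.
Root 16: left subtree has 1 node {24}, right has 8 {39, 30, 10, 31, 13, 18, 2, 34}.
  Root 31: left subtree has 3 nodes {39, 30, 10}, right has 4 {13, 18, 2, 34}.
    Root 10: left subtree has 2 nodes {39, 30}, right has 0 { }.
      Root 39: left subtree has 0 nodes { }, right has 1 {30}.
    Root 34: left subtree has 3 nodes {13, 18, 2}, right has 0 { }.
      Root 13: left subtree has 0 nodes { }, right has 2 {18, 2}.
        Root 2: left subtree has 1 node {18}, right has 0 { }.

24 30 39 10 18 2 13 34 31 16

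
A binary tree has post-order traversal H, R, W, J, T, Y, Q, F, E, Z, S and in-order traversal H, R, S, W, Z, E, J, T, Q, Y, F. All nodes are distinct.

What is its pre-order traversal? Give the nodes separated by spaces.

S R H Z W E F Q T J Y

The last element of post-order is the root; it splits in-order into left and right subtrees.
Root S: left subtree has 2 nodes {H, R}, right has 8 {W, Z, E, J, T, Q, Y, F}.
  Root R: left subtree has 1 node {H}, right has 0 { }.
  Root Z: left subtree has 1 node {W}, right has 6 {E, J, T, Q, Y, F}.
    Root E: left subtree has 0 nodes { }, right has 5 {J, T, Q, Y, F}.
      Root F: left subtree has 4 nodes {J, T, Q, Y}, right has 0 { }.
        Root Q: left subtree has 2 nodes {J, T}, right has 1 {Y}.
          Root T: left subtree has 1 node {J}, right has 0 { }.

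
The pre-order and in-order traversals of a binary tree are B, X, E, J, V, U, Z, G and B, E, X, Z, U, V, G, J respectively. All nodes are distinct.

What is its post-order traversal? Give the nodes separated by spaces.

The first element of pre-order is the root; it splits in-order into left and right subtrees.
Root B: left subtree has 0 nodes { }, right has 7 {E, X, Z, U, V, G, J}.
  Root X: left subtree has 1 node {E}, right has 5 {Z, U, V, G, J}.
    Root J: left subtree has 4 nodes {Z, U, V, G}, right has 0 { }.
      Root V: left subtree has 2 nodes {Z, U}, right has 1 {G}.
        Root U: left subtree has 1 node {Z}, right has 0 { }.

E Z U G V J X B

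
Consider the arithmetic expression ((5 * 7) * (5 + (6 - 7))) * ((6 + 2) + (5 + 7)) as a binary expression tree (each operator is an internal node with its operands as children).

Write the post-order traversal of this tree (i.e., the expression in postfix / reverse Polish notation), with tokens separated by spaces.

5 7 * 5 6 7 - + * 6 2 + 5 7 + + *

Post-order on an expression tree gives postfix notation: for each operator, emit left operand, right operand, then the operator.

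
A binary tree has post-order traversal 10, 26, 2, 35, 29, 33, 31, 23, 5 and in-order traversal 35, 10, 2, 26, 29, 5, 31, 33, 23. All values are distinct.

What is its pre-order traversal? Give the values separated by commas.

The last element of post-order is the root; it splits in-order into left and right subtrees.
Root 5: left subtree has 5 nodes {35, 10, 2, 26, 29}, right has 3 {31, 33, 23}.
  Root 29: left subtree has 4 nodes {35, 10, 2, 26}, right has 0 { }.
    Root 35: left subtree has 0 nodes { }, right has 3 {10, 2, 26}.
      Root 2: left subtree has 1 node {10}, right has 1 {26}.
  Root 23: left subtree has 2 nodes {31, 33}, right has 0 { }.
    Root 31: left subtree has 0 nodes { }, right has 1 {33}.

5, 29, 35, 2, 10, 26, 23, 31, 33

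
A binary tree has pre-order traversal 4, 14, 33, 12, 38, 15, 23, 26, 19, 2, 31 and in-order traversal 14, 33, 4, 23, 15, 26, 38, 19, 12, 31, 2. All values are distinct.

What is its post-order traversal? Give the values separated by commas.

33, 14, 23, 26, 15, 19, 38, 31, 2, 12, 4

The first element of pre-order is the root; it splits in-order into left and right subtrees.
Root 4: left subtree has 2 nodes {14, 33}, right has 8 {23, 15, 26, 38, 19, 12, 31, 2}.
  Root 14: left subtree has 0 nodes { }, right has 1 {33}.
  Root 12: left subtree has 5 nodes {23, 15, 26, 38, 19}, right has 2 {31, 2}.
    Root 38: left subtree has 3 nodes {23, 15, 26}, right has 1 {19}.
      Root 15: left subtree has 1 node {23}, right has 1 {26}.
    Root 2: left subtree has 1 node {31}, right has 0 { }.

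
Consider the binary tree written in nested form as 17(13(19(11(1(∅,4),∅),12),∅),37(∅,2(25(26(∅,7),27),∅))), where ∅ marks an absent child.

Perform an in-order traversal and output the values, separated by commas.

1, 4, 11, 19, 12, 13, 17, 37, 26, 7, 25, 27, 2

In-order visits the left subtree, then the node, then the right subtree.
At 17: go left to 13.
  At 13: go left to 19.
    At 19: go left to 11.
      At 11: go left to 1.
        At 1: no left child.
        Visit 1.
        At 1: go right to 4.
          4 is a leaf — visit 4.
      Visit 11.
      At 11: no right child.
    Visit 19.
    At 19: go right to 12.
      12 is a leaf — visit 12.
  Visit 13.
  At 13: no right child.
Visit 17.
At 17: go right to 37.
  At 37: no left child.
  Visit 37.
  At 37: go right to 2.
    At 2: go left to 25.
      At 25: go left to 26.
        At 26: no left child.
        Visit 26.
        At 26: go right to 7.
          7 is a leaf — visit 7.
      Visit 25.
      At 25: go right to 27.
        27 is a leaf — visit 27.
    Visit 2.
    At 2: no right child.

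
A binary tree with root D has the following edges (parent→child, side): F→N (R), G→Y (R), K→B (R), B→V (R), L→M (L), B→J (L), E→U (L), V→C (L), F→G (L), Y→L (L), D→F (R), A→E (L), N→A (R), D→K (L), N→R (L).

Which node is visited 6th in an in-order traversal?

In-order visits the left subtree, then the node, then the right subtree.
At D: go left to K.
  At K: no left child.
  Visit K.
  At K: go right to B.
    At B: go left to J.
      J is a leaf — visit J.
    Visit B.
    At B: go right to V.
      At V: go left to C.
        C is a leaf — visit C.
      Visit V.
      At V: no right child.
Visit D.
At D: go right to F.
  At F: go left to G.
    At G: no left child.
    Visit G.
    At G: go right to Y.
      At Y: go left to L.
        At L: go left to M.
          M is a leaf — visit M.
        Visit L.
        At L: no right child.
      Visit Y.
      At Y: no right child.
  Visit F.
  At F: go right to N.
    At N: go left to R.
      R is a leaf — visit R.
    Visit N.
    At N: go right to A.
      At A: go left to E.
        At E: go left to U.
          U is a leaf — visit U.
        Visit E.
        At E: no right child.
      Visit A.
      At A: no right child.
Full in-order sequence: K, J, B, C, V, D, G, M, L, Y, F, R, N, U, E, A.

D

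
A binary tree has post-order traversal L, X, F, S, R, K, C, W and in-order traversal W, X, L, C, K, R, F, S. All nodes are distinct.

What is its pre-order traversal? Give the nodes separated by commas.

W, C, X, L, K, R, S, F

The last element of post-order is the root; it splits in-order into left and right subtrees.
Root W: left subtree has 0 nodes { }, right has 7 {X, L, C, K, R, F, S}.
  Root C: left subtree has 2 nodes {X, L}, right has 4 {K, R, F, S}.
    Root X: left subtree has 0 nodes { }, right has 1 {L}.
    Root K: left subtree has 0 nodes { }, right has 3 {R, F, S}.
      Root R: left subtree has 0 nodes { }, right has 2 {F, S}.
        Root S: left subtree has 1 node {F}, right has 0 { }.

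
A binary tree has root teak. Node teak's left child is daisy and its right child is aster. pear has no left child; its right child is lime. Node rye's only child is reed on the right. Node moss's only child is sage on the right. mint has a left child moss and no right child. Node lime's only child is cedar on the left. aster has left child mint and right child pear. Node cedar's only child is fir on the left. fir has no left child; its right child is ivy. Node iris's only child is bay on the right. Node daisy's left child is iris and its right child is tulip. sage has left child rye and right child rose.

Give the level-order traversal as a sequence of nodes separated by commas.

Level-order visits nodes level by level from the root, left to right within each level.
Level 0: teak
Level 1: daisy, aster
Level 2: iris, tulip, mint, pear
Level 3: bay, moss, lime
Level 4: sage, cedar
Level 5: rye, rose, fir
Level 6: reed, ivy

teak, daisy, aster, iris, tulip, mint, pear, bay, moss, lime, sage, cedar, rye, rose, fir, reed, ivy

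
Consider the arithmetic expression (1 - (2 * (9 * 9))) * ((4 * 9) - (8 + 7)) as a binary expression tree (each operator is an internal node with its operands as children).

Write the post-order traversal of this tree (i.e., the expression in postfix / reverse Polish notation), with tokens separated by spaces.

Post-order on an expression tree gives postfix notation: for each operator, emit left operand, right operand, then the operator.

1 2 9 9 * * - 4 9 * 8 7 + - *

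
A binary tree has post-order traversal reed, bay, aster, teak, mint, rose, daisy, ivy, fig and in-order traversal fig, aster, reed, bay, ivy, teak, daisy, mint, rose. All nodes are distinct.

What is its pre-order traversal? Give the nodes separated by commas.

fig, ivy, aster, bay, reed, daisy, teak, rose, mint

The last element of post-order is the root; it splits in-order into left and right subtrees.
Root fig: left subtree has 0 nodes { }, right has 8 {aster, reed, bay, ivy, teak, daisy, mint, rose}.
  Root ivy: left subtree has 3 nodes {aster, reed, bay}, right has 4 {teak, daisy, mint, rose}.
    Root aster: left subtree has 0 nodes { }, right has 2 {reed, bay}.
      Root bay: left subtree has 1 node {reed}, right has 0 { }.
    Root daisy: left subtree has 1 node {teak}, right has 2 {mint, rose}.
      Root rose: left subtree has 1 node {mint}, right has 0 { }.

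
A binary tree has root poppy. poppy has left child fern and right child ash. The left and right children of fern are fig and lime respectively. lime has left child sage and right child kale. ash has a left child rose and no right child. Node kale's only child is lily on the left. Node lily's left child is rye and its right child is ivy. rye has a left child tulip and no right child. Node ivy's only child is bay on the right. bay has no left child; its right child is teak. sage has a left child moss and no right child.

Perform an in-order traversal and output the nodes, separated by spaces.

fig fern moss sage lime tulip rye lily ivy bay teak kale poppy rose ash

In-order visits the left subtree, then the node, then the right subtree.
At poppy: go left to fern.
  At fern: go left to fig.
    fig is a leaf — visit fig.
  Visit fern.
  At fern: go right to lime.
    At lime: go left to sage.
      At sage: go left to moss.
        moss is a leaf — visit moss.
      Visit sage.
      At sage: no right child.
    Visit lime.
    At lime: go right to kale.
      At kale: go left to lily.
        At lily: go left to rye.
          At rye: go left to tulip.
            tulip is a leaf — visit tulip.
          Visit rye.
          At rye: no right child.
        Visit lily.
        At lily: go right to ivy.
          At ivy: no left child.
          Visit ivy.
          At ivy: go right to bay.
            At bay: no left child.
            Visit bay.
            At bay: go right to teak.
              teak is a leaf — visit teak.
      Visit kale.
      At kale: no right child.
Visit poppy.
At poppy: go right to ash.
  At ash: go left to rose.
    rose is a leaf — visit rose.
  Visit ash.
  At ash: no right child.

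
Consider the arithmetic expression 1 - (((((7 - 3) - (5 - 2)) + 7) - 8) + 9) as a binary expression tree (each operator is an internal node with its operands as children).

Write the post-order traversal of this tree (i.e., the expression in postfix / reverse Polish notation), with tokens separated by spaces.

1 7 3 - 5 2 - - 7 + 8 - 9 + -

Post-order on an expression tree gives postfix notation: for each operator, emit left operand, right operand, then the operator.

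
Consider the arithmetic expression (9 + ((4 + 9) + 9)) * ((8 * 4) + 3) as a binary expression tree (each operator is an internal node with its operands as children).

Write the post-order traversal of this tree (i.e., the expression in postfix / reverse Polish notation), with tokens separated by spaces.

9 4 9 + 9 + + 8 4 * 3 + *

Post-order on an expression tree gives postfix notation: for each operator, emit left operand, right operand, then the operator.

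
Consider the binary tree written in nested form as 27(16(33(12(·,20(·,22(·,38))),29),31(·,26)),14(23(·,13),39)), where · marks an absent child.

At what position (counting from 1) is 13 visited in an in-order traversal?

12

In-order visits the left subtree, then the node, then the right subtree.
At 27: go left to 16.
  At 16: go left to 33.
    At 33: go left to 12.
      At 12: no left child.
      Visit 12.
      At 12: go right to 20.
        At 20: no left child.
        Visit 20.
        At 20: go right to 22.
          At 22: no left child.
          Visit 22.
          At 22: go right to 38.
            38 is a leaf — visit 38.
    Visit 33.
    At 33: go right to 29.
      29 is a leaf — visit 29.
  Visit 16.
  At 16: go right to 31.
    At 31: no left child.
    Visit 31.
    At 31: go right to 26.
      26 is a leaf — visit 26.
Visit 27.
At 27: go right to 14.
  At 14: go left to 23.
    At 23: no left child.
    Visit 23.
    At 23: go right to 13.
      13 is a leaf — visit 13.
  Visit 14.
  At 14: go right to 39.
    39 is a leaf — visit 39.
Full in-order sequence: 12, 20, 22, 38, 33, 29, 16, 31, 26, 27, 23, 13, 14, 39.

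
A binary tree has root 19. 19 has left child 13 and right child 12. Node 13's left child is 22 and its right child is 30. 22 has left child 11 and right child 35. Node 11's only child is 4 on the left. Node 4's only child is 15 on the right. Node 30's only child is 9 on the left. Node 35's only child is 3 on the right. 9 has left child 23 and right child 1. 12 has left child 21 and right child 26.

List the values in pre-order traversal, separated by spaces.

19 13 22 11 4 15 35 3 30 9 23 1 12 21 26

Pre-order visits the node, then its left subtree, then its right subtree.
Visit 19.
At 19: go left to 13.
  Visit 13.
  At 13: go left to 22.
    Visit 22.
    At 22: go left to 11.
      Visit 11.
      At 11: go left to 4.
        Visit 4.
        At 4: no left child.
        At 4: go right to 15.
          15 is a leaf — visit 15.
      At 11: no right child.
    At 22: go right to 35.
      Visit 35.
      At 35: no left child.
      At 35: go right to 3.
        3 is a leaf — visit 3.
  At 13: go right to 30.
    Visit 30.
    At 30: go left to 9.
      Visit 9.
      At 9: go left to 23.
        23 is a leaf — visit 23.
      At 9: go right to 1.
        1 is a leaf — visit 1.
    At 30: no right child.
At 19: go right to 12.
  Visit 12.
  At 12: go left to 21.
    21 is a leaf — visit 21.
  At 12: go right to 26.
    26 is a leaf — visit 26.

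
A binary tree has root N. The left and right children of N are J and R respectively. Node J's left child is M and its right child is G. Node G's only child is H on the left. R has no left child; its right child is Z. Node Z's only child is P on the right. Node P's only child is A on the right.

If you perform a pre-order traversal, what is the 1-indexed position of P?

Pre-order visits the node, then its left subtree, then its right subtree.
Visit N.
At N: go left to J.
  Visit J.
  At J: go left to M.
    M is a leaf — visit M.
  At J: go right to G.
    Visit G.
    At G: go left to H.
      H is a leaf — visit H.
    At G: no right child.
At N: go right to R.
  Visit R.
  At R: no left child.
  At R: go right to Z.
    Visit Z.
    At Z: no left child.
    At Z: go right to P.
      Visit P.
      At P: no left child.
      At P: go right to A.
        A is a leaf — visit A.
Full pre-order sequence: N, J, M, G, H, R, Z, P, A.

8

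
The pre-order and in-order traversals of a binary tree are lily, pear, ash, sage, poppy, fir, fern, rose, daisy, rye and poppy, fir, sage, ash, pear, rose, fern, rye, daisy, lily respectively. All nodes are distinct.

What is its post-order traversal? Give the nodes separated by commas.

fir, poppy, sage, ash, rose, rye, daisy, fern, pear, lily

The first element of pre-order is the root; it splits in-order into left and right subtrees.
Root lily: left subtree has 9 nodes {poppy, fir, sage, ash, pear, rose, fern, rye, daisy}, right has 0 { }.
  Root pear: left subtree has 4 nodes {poppy, fir, sage, ash}, right has 4 {rose, fern, rye, daisy}.
    Root ash: left subtree has 3 nodes {poppy, fir, sage}, right has 0 { }.
      Root sage: left subtree has 2 nodes {poppy, fir}, right has 0 { }.
        Root poppy: left subtree has 0 nodes { }, right has 1 {fir}.
    Root fern: left subtree has 1 node {rose}, right has 2 {rye, daisy}.
      Root daisy: left subtree has 1 node {rye}, right has 0 { }.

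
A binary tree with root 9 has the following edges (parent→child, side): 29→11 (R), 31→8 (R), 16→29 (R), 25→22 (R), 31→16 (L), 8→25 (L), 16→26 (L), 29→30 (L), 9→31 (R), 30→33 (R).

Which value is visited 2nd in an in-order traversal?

In-order visits the left subtree, then the node, then the right subtree.
At 9: no left child.
Visit 9.
At 9: go right to 31.
  At 31: go left to 16.
    At 16: go left to 26.
      26 is a leaf — visit 26.
    Visit 16.
    At 16: go right to 29.
      At 29: go left to 30.
        At 30: no left child.
        Visit 30.
        At 30: go right to 33.
          33 is a leaf — visit 33.
      Visit 29.
      At 29: go right to 11.
        11 is a leaf — visit 11.
  Visit 31.
  At 31: go right to 8.
    At 8: go left to 25.
      At 25: no left child.
      Visit 25.
      At 25: go right to 22.
        22 is a leaf — visit 22.
    Visit 8.
    At 8: no right child.
Full in-order sequence: 9, 26, 16, 30, 33, 29, 11, 31, 25, 22, 8.

26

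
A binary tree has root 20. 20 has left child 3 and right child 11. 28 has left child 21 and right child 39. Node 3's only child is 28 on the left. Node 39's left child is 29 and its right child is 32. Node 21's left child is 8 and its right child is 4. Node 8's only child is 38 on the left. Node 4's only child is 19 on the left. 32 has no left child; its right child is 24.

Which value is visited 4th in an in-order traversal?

19

In-order visits the left subtree, then the node, then the right subtree.
At 20: go left to 3.
  At 3: go left to 28.
    At 28: go left to 21.
      At 21: go left to 8.
        At 8: go left to 38.
          38 is a leaf — visit 38.
        Visit 8.
        At 8: no right child.
      Visit 21.
      At 21: go right to 4.
        At 4: go left to 19.
          19 is a leaf — visit 19.
        Visit 4.
        At 4: no right child.
    Visit 28.
    At 28: go right to 39.
      At 39: go left to 29.
        29 is a leaf — visit 29.
      Visit 39.
      At 39: go right to 32.
        At 32: no left child.
        Visit 32.
        At 32: go right to 24.
          24 is a leaf — visit 24.
  Visit 3.
  At 3: no right child.
Visit 20.
At 20: go right to 11.
  11 is a leaf — visit 11.
Full in-order sequence: 38, 8, 21, 19, 4, 28, 29, 39, 32, 24, 3, 20, 11.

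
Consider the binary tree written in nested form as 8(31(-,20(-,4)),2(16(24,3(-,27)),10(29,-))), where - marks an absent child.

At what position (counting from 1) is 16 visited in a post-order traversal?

7

Post-order visits the left subtree, then the right subtree, then the node.
At 8: go left to 31.
  At 31: no left child.
  At 31: go right to 20.
    At 20: no left child.
    At 20: go right to 4.
      4 is a leaf — visit 4.
    Visit 20.
  Visit 31.
At 8: go right to 2.
  At 2: go left to 16.
    At 16: go left to 24.
      24 is a leaf — visit 24.
    At 16: go right to 3.
      At 3: no left child.
      At 3: go right to 27.
        27 is a leaf — visit 27.
      Visit 3.
    Visit 16.
  At 2: go right to 10.
    At 10: go left to 29.
      29 is a leaf — visit 29.
    At 10: no right child.
    Visit 10.
  Visit 2.
Visit 8.
Full post-order sequence: 4, 20, 31, 24, 27, 3, 16, 29, 10, 2, 8.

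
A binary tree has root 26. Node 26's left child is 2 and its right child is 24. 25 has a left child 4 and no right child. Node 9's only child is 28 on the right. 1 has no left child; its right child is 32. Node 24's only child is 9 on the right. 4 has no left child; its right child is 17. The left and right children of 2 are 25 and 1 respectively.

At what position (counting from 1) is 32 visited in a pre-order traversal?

7

Pre-order visits the node, then its left subtree, then its right subtree.
Visit 26.
At 26: go left to 2.
  Visit 2.
  At 2: go left to 25.
    Visit 25.
    At 25: go left to 4.
      Visit 4.
      At 4: no left child.
      At 4: go right to 17.
        17 is a leaf — visit 17.
    At 25: no right child.
  At 2: go right to 1.
    Visit 1.
    At 1: no left child.
    At 1: go right to 32.
      32 is a leaf — visit 32.
At 26: go right to 24.
  Visit 24.
  At 24: no left child.
  At 24: go right to 9.
    Visit 9.
    At 9: no left child.
    At 9: go right to 28.
      28 is a leaf — visit 28.
Full pre-order sequence: 26, 2, 25, 4, 17, 1, 32, 24, 9, 28.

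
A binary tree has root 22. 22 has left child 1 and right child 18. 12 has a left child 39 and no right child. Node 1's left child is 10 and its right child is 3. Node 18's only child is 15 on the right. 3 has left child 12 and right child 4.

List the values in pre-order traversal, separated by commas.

Pre-order visits the node, then its left subtree, then its right subtree.
Visit 22.
At 22: go left to 1.
  Visit 1.
  At 1: go left to 10.
    10 is a leaf — visit 10.
  At 1: go right to 3.
    Visit 3.
    At 3: go left to 12.
      Visit 12.
      At 12: go left to 39.
        39 is a leaf — visit 39.
      At 12: no right child.
    At 3: go right to 4.
      4 is a leaf — visit 4.
At 22: go right to 18.
  Visit 18.
  At 18: no left child.
  At 18: go right to 15.
    15 is a leaf — visit 15.

22, 1, 10, 3, 12, 39, 4, 18, 15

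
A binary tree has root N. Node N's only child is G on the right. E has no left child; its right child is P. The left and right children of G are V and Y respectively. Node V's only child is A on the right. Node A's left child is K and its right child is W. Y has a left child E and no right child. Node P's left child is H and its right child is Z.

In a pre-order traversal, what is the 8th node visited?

Pre-order visits the node, then its left subtree, then its right subtree.
Visit N.
At N: no left child.
At N: go right to G.
  Visit G.
  At G: go left to V.
    Visit V.
    At V: no left child.
    At V: go right to A.
      Visit A.
      At A: go left to K.
        K is a leaf — visit K.
      At A: go right to W.
        W is a leaf — visit W.
  At G: go right to Y.
    Visit Y.
    At Y: go left to E.
      Visit E.
      At E: no left child.
      At E: go right to P.
        Visit P.
        At P: go left to H.
          H is a leaf — visit H.
        At P: go right to Z.
          Z is a leaf — visit Z.
    At Y: no right child.
Full pre-order sequence: N, G, V, A, K, W, Y, E, P, H, Z.

E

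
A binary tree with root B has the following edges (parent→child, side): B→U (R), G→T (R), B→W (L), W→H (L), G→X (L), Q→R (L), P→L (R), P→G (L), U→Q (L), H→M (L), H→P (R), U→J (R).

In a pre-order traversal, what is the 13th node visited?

J

Pre-order visits the node, then its left subtree, then its right subtree.
Visit B.
At B: go left to W.
  Visit W.
  At W: go left to H.
    Visit H.
    At H: go left to M.
      M is a leaf — visit M.
    At H: go right to P.
      Visit P.
      At P: go left to G.
        Visit G.
        At G: go left to X.
          X is a leaf — visit X.
        At G: go right to T.
          T is a leaf — visit T.
      At P: go right to L.
        L is a leaf — visit L.
  At W: no right child.
At B: go right to U.
  Visit U.
  At U: go left to Q.
    Visit Q.
    At Q: go left to R.
      R is a leaf — visit R.
    At Q: no right child.
  At U: go right to J.
    J is a leaf — visit J.
Full pre-order sequence: B, W, H, M, P, G, X, T, L, U, Q, R, J.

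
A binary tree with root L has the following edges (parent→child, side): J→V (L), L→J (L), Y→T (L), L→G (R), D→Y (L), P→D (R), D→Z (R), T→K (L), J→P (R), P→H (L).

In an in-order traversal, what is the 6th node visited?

In-order visits the left subtree, then the node, then the right subtree.
At L: go left to J.
  At J: go left to V.
    V is a leaf — visit V.
  Visit J.
  At J: go right to P.
    At P: go left to H.
      H is a leaf — visit H.
    Visit P.
    At P: go right to D.
      At D: go left to Y.
        At Y: go left to T.
          At T: go left to K.
            K is a leaf — visit K.
          Visit T.
          At T: no right child.
        Visit Y.
        At Y: no right child.
      Visit D.
      At D: go right to Z.
        Z is a leaf — visit Z.
Visit L.
At L: go right to G.
  G is a leaf — visit G.
Full in-order sequence: V, J, H, P, K, T, Y, D, Z, L, G.

T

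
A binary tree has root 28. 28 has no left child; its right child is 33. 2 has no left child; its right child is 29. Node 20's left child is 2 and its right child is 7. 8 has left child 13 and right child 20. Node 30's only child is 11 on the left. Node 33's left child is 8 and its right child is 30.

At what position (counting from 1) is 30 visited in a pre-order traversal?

Pre-order visits the node, then its left subtree, then its right subtree.
Visit 28.
At 28: no left child.
At 28: go right to 33.
  Visit 33.
  At 33: go left to 8.
    Visit 8.
    At 8: go left to 13.
      13 is a leaf — visit 13.
    At 8: go right to 20.
      Visit 20.
      At 20: go left to 2.
        Visit 2.
        At 2: no left child.
        At 2: go right to 29.
          29 is a leaf — visit 29.
      At 20: go right to 7.
        7 is a leaf — visit 7.
  At 33: go right to 30.
    Visit 30.
    At 30: go left to 11.
      11 is a leaf — visit 11.
    At 30: no right child.
Full pre-order sequence: 28, 33, 8, 13, 20, 2, 29, 7, 30, 11.

9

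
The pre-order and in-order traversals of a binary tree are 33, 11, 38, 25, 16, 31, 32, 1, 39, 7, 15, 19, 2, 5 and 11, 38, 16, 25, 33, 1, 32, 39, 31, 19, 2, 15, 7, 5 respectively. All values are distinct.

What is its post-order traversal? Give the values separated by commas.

16, 25, 38, 11, 1, 39, 32, 2, 19, 15, 5, 7, 31, 33

The first element of pre-order is the root; it splits in-order into left and right subtrees.
Root 33: left subtree has 4 nodes {11, 38, 16, 25}, right has 9 {1, 32, 39, 31, 19, 2, 15, 7, 5}.
  Root 11: left subtree has 0 nodes { }, right has 3 {38, 16, 25}.
    Root 38: left subtree has 0 nodes { }, right has 2 {16, 25}.
      Root 25: left subtree has 1 node {16}, right has 0 { }.
  Root 31: left subtree has 3 nodes {1, 32, 39}, right has 5 {19, 2, 15, 7, 5}.
    Root 32: left subtree has 1 node {1}, right has 1 {39}.
    Root 7: left subtree has 3 nodes {19, 2, 15}, right has 1 {5}.
      Root 15: left subtree has 2 nodes {19, 2}, right has 0 { }.
        Root 19: left subtree has 0 nodes { }, right has 1 {2}.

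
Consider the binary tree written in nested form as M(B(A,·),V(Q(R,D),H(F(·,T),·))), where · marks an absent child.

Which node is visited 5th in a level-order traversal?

Q

Level-order visits nodes level by level from the root, left to right within each level.
Level 0: M
Level 1: B, V
Level 2: A, Q, H
Level 3: R, D, F
Level 4: T
Full level-order sequence: M, B, V, A, Q, H, R, D, F, T.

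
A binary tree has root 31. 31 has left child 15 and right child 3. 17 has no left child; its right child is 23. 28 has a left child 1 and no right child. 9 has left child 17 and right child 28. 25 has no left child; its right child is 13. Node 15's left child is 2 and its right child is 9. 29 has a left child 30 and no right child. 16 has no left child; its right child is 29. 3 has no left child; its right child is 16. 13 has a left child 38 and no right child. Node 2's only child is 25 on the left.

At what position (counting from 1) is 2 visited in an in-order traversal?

In-order visits the left subtree, then the node, then the right subtree.
At 31: go left to 15.
  At 15: go left to 2.
    At 2: go left to 25.
      At 25: no left child.
      Visit 25.
      At 25: go right to 13.
        At 13: go left to 38.
          38 is a leaf — visit 38.
        Visit 13.
        At 13: no right child.
    Visit 2.
    At 2: no right child.
  Visit 15.
  At 15: go right to 9.
    At 9: go left to 17.
      At 17: no left child.
      Visit 17.
      At 17: go right to 23.
        23 is a leaf — visit 23.
    Visit 9.
    At 9: go right to 28.
      At 28: go left to 1.
        1 is a leaf — visit 1.
      Visit 28.
      At 28: no right child.
Visit 31.
At 31: go right to 3.
  At 3: no left child.
  Visit 3.
  At 3: go right to 16.
    At 16: no left child.
    Visit 16.
    At 16: go right to 29.
      At 29: go left to 30.
        30 is a leaf — visit 30.
      Visit 29.
      At 29: no right child.
Full in-order sequence: 25, 38, 13, 2, 15, 17, 23, 9, 1, 28, 31, 3, 16, 30, 29.

4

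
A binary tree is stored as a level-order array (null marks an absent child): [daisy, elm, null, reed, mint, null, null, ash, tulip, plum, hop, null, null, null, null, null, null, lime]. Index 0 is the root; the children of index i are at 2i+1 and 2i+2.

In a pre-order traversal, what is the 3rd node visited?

reed

Pre-order visits the node, then its left subtree, then its right subtree.
Visit daisy.
At daisy: go left to elm.
  Visit elm.
  At elm: go left to reed.
    Visit reed.
    At reed: go left to ash.
      ash is a leaf — visit ash.
    At reed: go right to tulip.
      Visit tulip.
      At tulip: go left to lime.
        lime is a leaf — visit lime.
      At tulip: no right child.
  At elm: go right to mint.
    Visit mint.
    At mint: go left to plum.
      plum is a leaf — visit plum.
    At mint: go right to hop.
      hop is a leaf — visit hop.
At daisy: no right child.
Full pre-order sequence: daisy, elm, reed, ash, tulip, lime, mint, plum, hop.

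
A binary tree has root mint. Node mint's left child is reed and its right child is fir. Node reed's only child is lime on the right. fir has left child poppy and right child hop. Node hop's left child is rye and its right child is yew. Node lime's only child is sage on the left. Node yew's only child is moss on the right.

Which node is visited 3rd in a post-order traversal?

Post-order visits the left subtree, then the right subtree, then the node.
At mint: go left to reed.
  At reed: no left child.
  At reed: go right to lime.
    At lime: go left to sage.
      sage is a leaf — visit sage.
    At lime: no right child.
    Visit lime.
  Visit reed.
At mint: go right to fir.
  At fir: go left to poppy.
    poppy is a leaf — visit poppy.
  At fir: go right to hop.
    At hop: go left to rye.
      rye is a leaf — visit rye.
    At hop: go right to yew.
      At yew: no left child.
      At yew: go right to moss.
        moss is a leaf — visit moss.
      Visit yew.
    Visit hop.
  Visit fir.
Visit mint.
Full post-order sequence: sage, lime, reed, poppy, rye, moss, yew, hop, fir, mint.

reed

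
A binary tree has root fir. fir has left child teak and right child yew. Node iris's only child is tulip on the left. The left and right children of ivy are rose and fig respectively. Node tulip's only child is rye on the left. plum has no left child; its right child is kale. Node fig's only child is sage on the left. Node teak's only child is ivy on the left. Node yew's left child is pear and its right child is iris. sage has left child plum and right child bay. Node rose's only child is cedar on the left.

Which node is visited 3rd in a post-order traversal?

kale

Post-order visits the left subtree, then the right subtree, then the node.
At fir: go left to teak.
  At teak: go left to ivy.
    At ivy: go left to rose.
      At rose: go left to cedar.
        cedar is a leaf — visit cedar.
      At rose: no right child.
      Visit rose.
    At ivy: go right to fig.
      At fig: go left to sage.
        At sage: go left to plum.
          At plum: no left child.
          At plum: go right to kale.
            kale is a leaf — visit kale.
          Visit plum.
        At sage: go right to bay.
          bay is a leaf — visit bay.
        Visit sage.
      At fig: no right child.
      Visit fig.
    Visit ivy.
  At teak: no right child.
  Visit teak.
At fir: go right to yew.
  At yew: go left to pear.
    pear is a leaf — visit pear.
  At yew: go right to iris.
    At iris: go left to tulip.
      At tulip: go left to rye.
        rye is a leaf — visit rye.
      At tulip: no right child.
      Visit tulip.
    At iris: no right child.
    Visit iris.
  Visit yew.
Visit fir.
Full post-order sequence: cedar, rose, kale, plum, bay, sage, fig, ivy, teak, pear, rye, tulip, iris, yew, fir.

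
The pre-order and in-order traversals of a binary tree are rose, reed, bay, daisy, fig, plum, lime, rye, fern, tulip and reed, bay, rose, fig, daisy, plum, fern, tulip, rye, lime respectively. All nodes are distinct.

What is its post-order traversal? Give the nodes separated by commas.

The first element of pre-order is the root; it splits in-order into left and right subtrees.
Root rose: left subtree has 2 nodes {reed, bay}, right has 7 {fig, daisy, plum, fern, tulip, rye, lime}.
  Root reed: left subtree has 0 nodes { }, right has 1 {bay}.
  Root daisy: left subtree has 1 node {fig}, right has 5 {plum, fern, tulip, rye, lime}.
    Root plum: left subtree has 0 nodes { }, right has 4 {fern, tulip, rye, lime}.
      Root lime: left subtree has 3 nodes {fern, tulip, rye}, right has 0 { }.
        Root rye: left subtree has 2 nodes {fern, tulip}, right has 0 { }.
          Root fern: left subtree has 0 nodes { }, right has 1 {tulip}.

bay, reed, fig, tulip, fern, rye, lime, plum, daisy, rose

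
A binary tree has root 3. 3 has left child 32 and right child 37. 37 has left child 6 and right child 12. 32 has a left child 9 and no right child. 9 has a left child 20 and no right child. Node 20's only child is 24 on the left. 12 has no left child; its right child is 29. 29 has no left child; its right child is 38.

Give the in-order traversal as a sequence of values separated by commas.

24, 20, 9, 32, 3, 6, 37, 12, 29, 38

In-order visits the left subtree, then the node, then the right subtree.
At 3: go left to 32.
  At 32: go left to 9.
    At 9: go left to 20.
      At 20: go left to 24.
        24 is a leaf — visit 24.
      Visit 20.
      At 20: no right child.
    Visit 9.
    At 9: no right child.
  Visit 32.
  At 32: no right child.
Visit 3.
At 3: go right to 37.
  At 37: go left to 6.
    6 is a leaf — visit 6.
  Visit 37.
  At 37: go right to 12.
    At 12: no left child.
    Visit 12.
    At 12: go right to 29.
      At 29: no left child.
      Visit 29.
      At 29: go right to 38.
        38 is a leaf — visit 38.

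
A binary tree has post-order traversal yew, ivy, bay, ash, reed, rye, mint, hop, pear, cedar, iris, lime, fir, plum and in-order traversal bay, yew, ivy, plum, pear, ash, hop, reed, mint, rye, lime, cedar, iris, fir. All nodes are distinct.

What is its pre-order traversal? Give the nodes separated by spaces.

The last element of post-order is the root; it splits in-order into left and right subtrees.
Root plum: left subtree has 3 nodes {bay, yew, ivy}, right has 10 {pear, ash, hop, reed, mint, rye, lime, cedar, iris, fir}.
  Root bay: left subtree has 0 nodes { }, right has 2 {yew, ivy}.
    Root ivy: left subtree has 1 node {yew}, right has 0 { }.
  Root fir: left subtree has 9 nodes {pear, ash, hop, reed, mint, rye, lime, cedar, iris}, right has 0 { }.
    Root lime: left subtree has 6 nodes {pear, ash, hop, reed, mint, rye}, right has 2 {cedar, iris}.
      Root pear: left subtree has 0 nodes { }, right has 5 {ash, hop, reed, mint, rye}.
        Root hop: left subtree has 1 node {ash}, right has 3 {reed, mint, rye}.
          Root mint: left subtree has 1 node {reed}, right has 1 {rye}.
      Root iris: left subtree has 1 node {cedar}, right has 0 { }.

plum bay ivy yew fir lime pear hop ash mint reed rye iris cedar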